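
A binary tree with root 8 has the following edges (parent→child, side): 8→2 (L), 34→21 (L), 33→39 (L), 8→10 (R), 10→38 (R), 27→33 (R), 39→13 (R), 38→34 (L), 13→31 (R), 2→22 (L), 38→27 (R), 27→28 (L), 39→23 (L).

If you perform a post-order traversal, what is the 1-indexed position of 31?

7

Post-order visits the left subtree, then the right subtree, then the node.
At 8: go left to 2.
  At 2: go left to 22.
    22 is a leaf — visit 22.
  At 2: no right child.
  Visit 2.
At 8: go right to 10.
  At 10: no left child.
  At 10: go right to 38.
    At 38: go left to 34.
      At 34: go left to 21.
        21 is a leaf — visit 21.
      At 34: no right child.
      Visit 34.
    At 38: go right to 27.
      At 27: go left to 28.
        28 is a leaf — visit 28.
      At 27: go right to 33.
        At 33: go left to 39.
          At 39: go left to 23.
            23 is a leaf — visit 23.
          At 39: go right to 13.
            At 13: no left child.
            At 13: go right to 31.
              31 is a leaf — visit 31.
            Visit 13.
          Visit 39.
        At 33: no right child.
        Visit 33.
      Visit 27.
    Visit 38.
  Visit 10.
Visit 8.
Full post-order sequence: 22, 2, 21, 34, 28, 23, 31, 13, 39, 33, 27, 38, 10, 8.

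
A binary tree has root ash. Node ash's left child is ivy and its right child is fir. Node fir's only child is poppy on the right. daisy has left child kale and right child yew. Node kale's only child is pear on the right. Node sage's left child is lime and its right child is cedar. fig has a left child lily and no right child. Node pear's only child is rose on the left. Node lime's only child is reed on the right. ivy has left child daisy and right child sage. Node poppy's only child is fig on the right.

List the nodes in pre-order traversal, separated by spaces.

ash ivy daisy kale pear rose yew sage lime reed cedar fir poppy fig lily

Pre-order visits the node, then its left subtree, then its right subtree.
Visit ash.
At ash: go left to ivy.
  Visit ivy.
  At ivy: go left to daisy.
    Visit daisy.
    At daisy: go left to kale.
      Visit kale.
      At kale: no left child.
      At kale: go right to pear.
        Visit pear.
        At pear: go left to rose.
          rose is a leaf — visit rose.
        At pear: no right child.
    At daisy: go right to yew.
      yew is a leaf — visit yew.
  At ivy: go right to sage.
    Visit sage.
    At sage: go left to lime.
      Visit lime.
      At lime: no left child.
      At lime: go right to reed.
        reed is a leaf — visit reed.
    At sage: go right to cedar.
      cedar is a leaf — visit cedar.
At ash: go right to fir.
  Visit fir.
  At fir: no left child.
  At fir: go right to poppy.
    Visit poppy.
    At poppy: no left child.
    At poppy: go right to fig.
      Visit fig.
      At fig: go left to lily.
        lily is a leaf — visit lily.
      At fig: no right child.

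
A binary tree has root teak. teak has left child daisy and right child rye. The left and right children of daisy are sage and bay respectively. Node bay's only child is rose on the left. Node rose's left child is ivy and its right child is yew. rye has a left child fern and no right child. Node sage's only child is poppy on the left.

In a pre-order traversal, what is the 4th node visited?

poppy

Pre-order visits the node, then its left subtree, then its right subtree.
Visit teak.
At teak: go left to daisy.
  Visit daisy.
  At daisy: go left to sage.
    Visit sage.
    At sage: go left to poppy.
      poppy is a leaf — visit poppy.
    At sage: no right child.
  At daisy: go right to bay.
    Visit bay.
    At bay: go left to rose.
      Visit rose.
      At rose: go left to ivy.
        ivy is a leaf — visit ivy.
      At rose: go right to yew.
        yew is a leaf — visit yew.
    At bay: no right child.
At teak: go right to rye.
  Visit rye.
  At rye: go left to fern.
    fern is a leaf — visit fern.
  At rye: no right child.
Full pre-order sequence: teak, daisy, sage, poppy, bay, rose, ivy, yew, rye, fern.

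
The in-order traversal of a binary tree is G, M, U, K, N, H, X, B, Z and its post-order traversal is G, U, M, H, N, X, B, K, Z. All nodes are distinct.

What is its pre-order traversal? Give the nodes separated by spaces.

The last element of post-order is the root; it splits in-order into left and right subtrees.
Root Z: left subtree has 8 nodes {G, M, U, K, N, H, X, B}, right has 0 { }.
  Root K: left subtree has 3 nodes {G, M, U}, right has 4 {N, H, X, B}.
    Root M: left subtree has 1 node {G}, right has 1 {U}.
    Root B: left subtree has 3 nodes {N, H, X}, right has 0 { }.
      Root X: left subtree has 2 nodes {N, H}, right has 0 { }.
        Root N: left subtree has 0 nodes { }, right has 1 {H}.

Z K M G U B X N H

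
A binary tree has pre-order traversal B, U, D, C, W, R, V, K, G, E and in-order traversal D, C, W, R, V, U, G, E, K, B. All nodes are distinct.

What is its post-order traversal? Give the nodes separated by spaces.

The first element of pre-order is the root; it splits in-order into left and right subtrees.
Root B: left subtree has 9 nodes {D, C, W, R, V, U, G, E, K}, right has 0 { }.
  Root U: left subtree has 5 nodes {D, C, W, R, V}, right has 3 {G, E, K}.
    Root D: left subtree has 0 nodes { }, right has 4 {C, W, R, V}.
      Root C: left subtree has 0 nodes { }, right has 3 {W, R, V}.
        Root W: left subtree has 0 nodes { }, right has 2 {R, V}.
          Root R: left subtree has 0 nodes { }, right has 1 {V}.
    Root K: left subtree has 2 nodes {G, E}, right has 0 { }.
      Root G: left subtree has 0 nodes { }, right has 1 {E}.

V R W C D E G K U B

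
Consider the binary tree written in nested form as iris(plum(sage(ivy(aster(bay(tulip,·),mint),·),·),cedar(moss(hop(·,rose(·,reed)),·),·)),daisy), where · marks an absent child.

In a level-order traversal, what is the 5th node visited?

cedar

Level-order visits nodes level by level from the root, left to right within each level.
Level 0: iris
Level 1: plum, daisy
Level 2: sage, cedar
Level 3: ivy, moss
Level 4: aster, hop
Level 5: bay, mint, rose
Level 6: tulip, reed
Full level-order sequence: iris, plum, daisy, sage, cedar, ivy, moss, aster, hop, bay, mint, rose, tulip, reed.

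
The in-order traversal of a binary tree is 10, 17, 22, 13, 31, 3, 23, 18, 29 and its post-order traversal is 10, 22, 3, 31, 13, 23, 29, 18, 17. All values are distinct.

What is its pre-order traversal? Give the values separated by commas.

The last element of post-order is the root; it splits in-order into left and right subtrees.
Root 17: left subtree has 1 node {10}, right has 7 {22, 13, 31, 3, 23, 18, 29}.
  Root 18: left subtree has 5 nodes {22, 13, 31, 3, 23}, right has 1 {29}.
    Root 23: left subtree has 4 nodes {22, 13, 31, 3}, right has 0 { }.
      Root 13: left subtree has 1 node {22}, right has 2 {31, 3}.
        Root 31: left subtree has 0 nodes { }, right has 1 {3}.

17, 10, 18, 23, 13, 22, 31, 3, 29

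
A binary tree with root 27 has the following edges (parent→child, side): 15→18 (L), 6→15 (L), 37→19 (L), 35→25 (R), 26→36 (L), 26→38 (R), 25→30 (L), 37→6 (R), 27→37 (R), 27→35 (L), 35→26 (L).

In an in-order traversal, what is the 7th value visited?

In-order visits the left subtree, then the node, then the right subtree.
At 27: go left to 35.
  At 35: go left to 26.
    At 26: go left to 36.
      36 is a leaf — visit 36.
    Visit 26.
    At 26: go right to 38.
      38 is a leaf — visit 38.
  Visit 35.
  At 35: go right to 25.
    At 25: go left to 30.
      30 is a leaf — visit 30.
    Visit 25.
    At 25: no right child.
Visit 27.
At 27: go right to 37.
  At 37: go left to 19.
    19 is a leaf — visit 19.
  Visit 37.
  At 37: go right to 6.
    At 6: go left to 15.
      At 15: go left to 18.
        18 is a leaf — visit 18.
      Visit 15.
      At 15: no right child.
    Visit 6.
    At 6: no right child.
Full in-order sequence: 36, 26, 38, 35, 30, 25, 27, 19, 37, 18, 15, 6.

27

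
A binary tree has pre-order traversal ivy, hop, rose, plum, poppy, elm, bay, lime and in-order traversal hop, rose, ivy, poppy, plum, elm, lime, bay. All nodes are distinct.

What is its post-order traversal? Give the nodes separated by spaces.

The first element of pre-order is the root; it splits in-order into left and right subtrees.
Root ivy: left subtree has 2 nodes {hop, rose}, right has 5 {poppy, plum, elm, lime, bay}.
  Root hop: left subtree has 0 nodes { }, right has 1 {rose}.
  Root plum: left subtree has 1 node {poppy}, right has 3 {elm, lime, bay}.
    Root elm: left subtree has 0 nodes { }, right has 2 {lime, bay}.
      Root bay: left subtree has 1 node {lime}, right has 0 { }.

rose hop poppy lime bay elm plum ivy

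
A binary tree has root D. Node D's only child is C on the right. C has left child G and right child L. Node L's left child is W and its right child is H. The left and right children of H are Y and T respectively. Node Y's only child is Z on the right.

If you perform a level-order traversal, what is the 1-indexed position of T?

Level-order visits nodes level by level from the root, left to right within each level.
Level 0: D
Level 1: C
Level 2: G, L
Level 3: W, H
Level 4: Y, T
Level 5: Z
Full level-order sequence: D, C, G, L, W, H, Y, T, Z.

8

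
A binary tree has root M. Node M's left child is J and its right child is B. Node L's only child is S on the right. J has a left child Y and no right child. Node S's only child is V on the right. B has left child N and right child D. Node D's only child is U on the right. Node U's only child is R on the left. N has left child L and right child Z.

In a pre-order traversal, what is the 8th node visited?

Pre-order visits the node, then its left subtree, then its right subtree.
Visit M.
At M: go left to J.
  Visit J.
  At J: go left to Y.
    Y is a leaf — visit Y.
  At J: no right child.
At M: go right to B.
  Visit B.
  At B: go left to N.
    Visit N.
    At N: go left to L.
      Visit L.
      At L: no left child.
      At L: go right to S.
        Visit S.
        At S: no left child.
        At S: go right to V.
          V is a leaf — visit V.
    At N: go right to Z.
      Z is a leaf — visit Z.
  At B: go right to D.
    Visit D.
    At D: no left child.
    At D: go right to U.
      Visit U.
      At U: go left to R.
        R is a leaf — visit R.
      At U: no right child.
Full pre-order sequence: M, J, Y, B, N, L, S, V, Z, D, U, R.

V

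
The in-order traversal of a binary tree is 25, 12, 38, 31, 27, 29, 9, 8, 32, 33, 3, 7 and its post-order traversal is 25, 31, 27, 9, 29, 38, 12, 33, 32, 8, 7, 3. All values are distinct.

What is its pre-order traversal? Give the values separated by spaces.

The last element of post-order is the root; it splits in-order into left and right subtrees.
Root 3: left subtree has 10 nodes {25, 12, 38, 31, 27, 29, 9, 8, 32, 33}, right has 1 {7}.
  Root 8: left subtree has 7 nodes {25, 12, 38, 31, 27, 29, 9}, right has 2 {32, 33}.
    Root 12: left subtree has 1 node {25}, right has 5 {38, 31, 27, 29, 9}.
      Root 38: left subtree has 0 nodes { }, right has 4 {31, 27, 29, 9}.
        Root 29: left subtree has 2 nodes {31, 27}, right has 1 {9}.
          Root 27: left subtree has 1 node {31}, right has 0 { }.
    Root 32: left subtree has 0 nodes { }, right has 1 {33}.

3 8 12 25 38 29 27 31 9 32 33 7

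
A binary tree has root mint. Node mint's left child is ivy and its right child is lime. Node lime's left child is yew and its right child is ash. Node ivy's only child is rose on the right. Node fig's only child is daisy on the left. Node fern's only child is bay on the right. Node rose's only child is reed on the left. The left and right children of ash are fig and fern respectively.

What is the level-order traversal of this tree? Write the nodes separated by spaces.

mint ivy lime rose yew ash reed fig fern daisy bay

Level-order visits nodes level by level from the root, left to right within each level.
Level 0: mint
Level 1: ivy, lime
Level 2: rose, yew, ash
Level 3: reed, fig, fern
Level 4: daisy, bay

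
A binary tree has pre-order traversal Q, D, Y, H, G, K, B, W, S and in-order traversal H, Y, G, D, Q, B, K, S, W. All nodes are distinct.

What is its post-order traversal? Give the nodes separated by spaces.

H G Y D B S W K Q

The first element of pre-order is the root; it splits in-order into left and right subtrees.
Root Q: left subtree has 4 nodes {H, Y, G, D}, right has 4 {B, K, S, W}.
  Root D: left subtree has 3 nodes {H, Y, G}, right has 0 { }.
    Root Y: left subtree has 1 node {H}, right has 1 {G}.
  Root K: left subtree has 1 node {B}, right has 2 {S, W}.
    Root W: left subtree has 1 node {S}, right has 0 { }.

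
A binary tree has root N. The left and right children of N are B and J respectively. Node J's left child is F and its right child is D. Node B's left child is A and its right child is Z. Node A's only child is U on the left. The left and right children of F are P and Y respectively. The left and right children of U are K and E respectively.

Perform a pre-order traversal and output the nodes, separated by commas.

N, B, A, U, K, E, Z, J, F, P, Y, D

Pre-order visits the node, then its left subtree, then its right subtree.
Visit N.
At N: go left to B.
  Visit B.
  At B: go left to A.
    Visit A.
    At A: go left to U.
      Visit U.
      At U: go left to K.
        K is a leaf — visit K.
      At U: go right to E.
        E is a leaf — visit E.
    At A: no right child.
  At B: go right to Z.
    Z is a leaf — visit Z.
At N: go right to J.
  Visit J.
  At J: go left to F.
    Visit F.
    At F: go left to P.
      P is a leaf — visit P.
    At F: go right to Y.
      Y is a leaf — visit Y.
  At J: go right to D.
    D is a leaf — visit D.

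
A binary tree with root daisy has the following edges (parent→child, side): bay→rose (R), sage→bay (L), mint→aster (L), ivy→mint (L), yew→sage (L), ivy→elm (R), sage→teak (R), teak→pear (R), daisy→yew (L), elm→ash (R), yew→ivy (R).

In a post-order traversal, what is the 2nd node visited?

bay

Post-order visits the left subtree, then the right subtree, then the node.
At daisy: go left to yew.
  At yew: go left to sage.
    At sage: go left to bay.
      At bay: no left child.
      At bay: go right to rose.
        rose is a leaf — visit rose.
      Visit bay.
    At sage: go right to teak.
      At teak: no left child.
      At teak: go right to pear.
        pear is a leaf — visit pear.
      Visit teak.
    Visit sage.
  At yew: go right to ivy.
    At ivy: go left to mint.
      At mint: go left to aster.
        aster is a leaf — visit aster.
      At mint: no right child.
      Visit mint.
    At ivy: go right to elm.
      At elm: no left child.
      At elm: go right to ash.
        ash is a leaf — visit ash.
      Visit elm.
    Visit ivy.
  Visit yew.
At daisy: no right child.
Visit daisy.
Full post-order sequence: rose, bay, pear, teak, sage, aster, mint, ash, elm, ivy, yew, daisy.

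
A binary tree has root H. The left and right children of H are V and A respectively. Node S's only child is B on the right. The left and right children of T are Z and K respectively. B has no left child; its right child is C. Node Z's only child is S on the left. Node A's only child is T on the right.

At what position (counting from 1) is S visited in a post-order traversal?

Post-order visits the left subtree, then the right subtree, then the node.
At H: go left to V.
  V is a leaf — visit V.
At H: go right to A.
  At A: no left child.
  At A: go right to T.
    At T: go left to Z.
      At Z: go left to S.
        At S: no left child.
        At S: go right to B.
          At B: no left child.
          At B: go right to C.
            C is a leaf — visit C.
          Visit B.
        Visit S.
      At Z: no right child.
      Visit Z.
    At T: go right to K.
      K is a leaf — visit K.
    Visit T.
  Visit A.
Visit H.
Full post-order sequence: V, C, B, S, Z, K, T, A, H.

4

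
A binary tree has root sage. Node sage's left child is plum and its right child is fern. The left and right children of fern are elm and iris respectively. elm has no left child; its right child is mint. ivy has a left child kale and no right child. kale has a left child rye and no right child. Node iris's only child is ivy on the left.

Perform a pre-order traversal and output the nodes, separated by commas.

sage, plum, fern, elm, mint, iris, ivy, kale, rye

Pre-order visits the node, then its left subtree, then its right subtree.
Visit sage.
At sage: go left to plum.
  plum is a leaf — visit plum.
At sage: go right to fern.
  Visit fern.
  At fern: go left to elm.
    Visit elm.
    At elm: no left child.
    At elm: go right to mint.
      mint is a leaf — visit mint.
  At fern: go right to iris.
    Visit iris.
    At iris: go left to ivy.
      Visit ivy.
      At ivy: go left to kale.
        Visit kale.
        At kale: go left to rye.
          rye is a leaf — visit rye.
        At kale: no right child.
      At ivy: no right child.
    At iris: no right child.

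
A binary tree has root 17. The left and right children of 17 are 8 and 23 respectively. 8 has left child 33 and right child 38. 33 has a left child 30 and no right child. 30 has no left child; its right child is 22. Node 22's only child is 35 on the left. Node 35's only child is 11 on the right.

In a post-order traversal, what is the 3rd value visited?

22

Post-order visits the left subtree, then the right subtree, then the node.
At 17: go left to 8.
  At 8: go left to 33.
    At 33: go left to 30.
      At 30: no left child.
      At 30: go right to 22.
        At 22: go left to 35.
          At 35: no left child.
          At 35: go right to 11.
            11 is a leaf — visit 11.
          Visit 35.
        At 22: no right child.
        Visit 22.
      Visit 30.
    At 33: no right child.
    Visit 33.
  At 8: go right to 38.
    38 is a leaf — visit 38.
  Visit 8.
At 17: go right to 23.
  23 is a leaf — visit 23.
Visit 17.
Full post-order sequence: 11, 35, 22, 30, 33, 38, 8, 23, 17.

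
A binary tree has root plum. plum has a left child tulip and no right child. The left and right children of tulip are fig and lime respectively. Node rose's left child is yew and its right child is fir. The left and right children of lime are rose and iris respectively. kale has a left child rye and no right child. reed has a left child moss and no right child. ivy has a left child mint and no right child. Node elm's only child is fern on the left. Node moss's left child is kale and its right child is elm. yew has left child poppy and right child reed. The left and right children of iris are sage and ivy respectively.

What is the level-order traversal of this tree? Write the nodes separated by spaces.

Level-order visits nodes level by level from the root, left to right within each level.
Level 0: plum
Level 1: tulip
Level 2: fig, lime
Level 3: rose, iris
Level 4: yew, fir, sage, ivy
Level 5: poppy, reed, mint
Level 6: moss
Level 7: kale, elm
Level 8: rye, fern

plum tulip fig lime rose iris yew fir sage ivy poppy reed mint moss kale elm rye fern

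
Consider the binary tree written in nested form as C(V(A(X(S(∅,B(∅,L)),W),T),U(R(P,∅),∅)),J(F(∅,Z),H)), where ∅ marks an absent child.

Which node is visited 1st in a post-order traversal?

Post-order visits the left subtree, then the right subtree, then the node.
At C: go left to V.
  At V: go left to A.
    At A: go left to X.
      At X: go left to S.
        At S: no left child.
        At S: go right to B.
          At B: no left child.
          At B: go right to L.
            L is a leaf — visit L.
          Visit B.
        Visit S.
      At X: go right to W.
        W is a leaf — visit W.
      Visit X.
    At A: go right to T.
      T is a leaf — visit T.
    Visit A.
  At V: go right to U.
    At U: go left to R.
      At R: go left to P.
        P is a leaf — visit P.
      At R: no right child.
      Visit R.
    At U: no right child.
    Visit U.
  Visit V.
At C: go right to J.
  At J: go left to F.
    At F: no left child.
    At F: go right to Z.
      Z is a leaf — visit Z.
    Visit F.
  At J: go right to H.
    H is a leaf — visit H.
  Visit J.
Visit C.
Full post-order sequence: L, B, S, W, X, T, A, P, R, U, V, Z, F, H, J, C.

L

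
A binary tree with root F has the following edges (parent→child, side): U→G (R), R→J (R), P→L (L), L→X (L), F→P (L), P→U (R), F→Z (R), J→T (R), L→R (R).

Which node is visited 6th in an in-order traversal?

In-order visits the left subtree, then the node, then the right subtree.
At F: go left to P.
  At P: go left to L.
    At L: go left to X.
      X is a leaf — visit X.
    Visit L.
    At L: go right to R.
      At R: no left child.
      Visit R.
      At R: go right to J.
        At J: no left child.
        Visit J.
        At J: go right to T.
          T is a leaf — visit T.
  Visit P.
  At P: go right to U.
    At U: no left child.
    Visit U.
    At U: go right to G.
      G is a leaf — visit G.
Visit F.
At F: go right to Z.
  Z is a leaf — visit Z.
Full in-order sequence: X, L, R, J, T, P, U, G, F, Z.

P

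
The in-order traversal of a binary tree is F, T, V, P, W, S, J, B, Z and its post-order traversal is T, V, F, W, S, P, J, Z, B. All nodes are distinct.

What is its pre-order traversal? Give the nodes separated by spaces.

The last element of post-order is the root; it splits in-order into left and right subtrees.
Root B: left subtree has 7 nodes {F, T, V, P, W, S, J}, right has 1 {Z}.
  Root J: left subtree has 6 nodes {F, T, V, P, W, S}, right has 0 { }.
    Root P: left subtree has 3 nodes {F, T, V}, right has 2 {W, S}.
      Root F: left subtree has 0 nodes { }, right has 2 {T, V}.
        Root V: left subtree has 1 node {T}, right has 0 { }.
      Root S: left subtree has 1 node {W}, right has 0 { }.

B J P F V T S W Z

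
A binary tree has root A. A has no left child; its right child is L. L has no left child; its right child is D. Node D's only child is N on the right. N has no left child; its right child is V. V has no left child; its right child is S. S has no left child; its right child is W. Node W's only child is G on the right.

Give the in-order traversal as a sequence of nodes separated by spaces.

A L D N V S W G

In-order visits the left subtree, then the node, then the right subtree.
At A: no left child.
Visit A.
At A: go right to L.
  At L: no left child.
  Visit L.
  At L: go right to D.
    At D: no left child.
    Visit D.
    At D: go right to N.
      At N: no left child.
      Visit N.
      At N: go right to V.
        At V: no left child.
        Visit V.
        At V: go right to S.
          At S: no left child.
          Visit S.
          At S: go right to W.
            At W: no left child.
            Visit W.
            At W: go right to G.
              G is a leaf — visit G.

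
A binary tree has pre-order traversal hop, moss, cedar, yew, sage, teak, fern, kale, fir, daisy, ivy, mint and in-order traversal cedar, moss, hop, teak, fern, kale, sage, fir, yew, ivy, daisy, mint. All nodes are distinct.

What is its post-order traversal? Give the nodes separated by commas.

The first element of pre-order is the root; it splits in-order into left and right subtrees.
Root hop: left subtree has 2 nodes {cedar, moss}, right has 9 {teak, fern, kale, sage, fir, yew, ivy, daisy, mint}.
  Root moss: left subtree has 1 node {cedar}, right has 0 { }.
  Root yew: left subtree has 5 nodes {teak, fern, kale, sage, fir}, right has 3 {ivy, daisy, mint}.
    Root sage: left subtree has 3 nodes {teak, fern, kale}, right has 1 {fir}.
      Root teak: left subtree has 0 nodes { }, right has 2 {fern, kale}.
        Root fern: left subtree has 0 nodes { }, right has 1 {kale}.
    Root daisy: left subtree has 1 node {ivy}, right has 1 {mint}.

cedar, moss, kale, fern, teak, fir, sage, ivy, mint, daisy, yew, hop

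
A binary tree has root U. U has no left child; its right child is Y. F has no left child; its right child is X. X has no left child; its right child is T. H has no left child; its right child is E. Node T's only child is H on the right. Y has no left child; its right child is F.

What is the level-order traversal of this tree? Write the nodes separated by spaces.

U Y F X T H E

Level-order visits nodes level by level from the root, left to right within each level.
Level 0: U
Level 1: Y
Level 2: F
Level 3: X
Level 4: T
Level 5: H
Level 6: E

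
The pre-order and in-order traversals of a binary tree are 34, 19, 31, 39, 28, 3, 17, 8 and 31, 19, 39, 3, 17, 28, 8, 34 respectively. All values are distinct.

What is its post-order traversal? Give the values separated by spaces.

The first element of pre-order is the root; it splits in-order into left and right subtrees.
Root 34: left subtree has 7 nodes {31, 19, 39, 3, 17, 28, 8}, right has 0 { }.
  Root 19: left subtree has 1 node {31}, right has 5 {39, 3, 17, 28, 8}.
    Root 39: left subtree has 0 nodes { }, right has 4 {3, 17, 28, 8}.
      Root 28: left subtree has 2 nodes {3, 17}, right has 1 {8}.
        Root 3: left subtree has 0 nodes { }, right has 1 {17}.

31 17 3 8 28 39 19 34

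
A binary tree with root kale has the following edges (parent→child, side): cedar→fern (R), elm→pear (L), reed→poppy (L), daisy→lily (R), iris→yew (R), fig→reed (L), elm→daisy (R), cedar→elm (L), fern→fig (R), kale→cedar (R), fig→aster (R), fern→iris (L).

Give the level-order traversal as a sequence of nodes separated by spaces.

Level-order visits nodes level by level from the root, left to right within each level.
Level 0: kale
Level 1: cedar
Level 2: elm, fern
Level 3: pear, daisy, iris, fig
Level 4: lily, yew, reed, aster
Level 5: poppy

kale cedar elm fern pear daisy iris fig lily yew reed aster poppy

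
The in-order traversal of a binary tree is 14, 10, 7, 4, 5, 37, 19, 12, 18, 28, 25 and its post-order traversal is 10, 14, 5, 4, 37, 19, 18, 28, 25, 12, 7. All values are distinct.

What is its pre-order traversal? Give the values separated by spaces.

7 14 10 12 19 37 4 5 25 28 18

The last element of post-order is the root; it splits in-order into left and right subtrees.
Root 7: left subtree has 2 nodes {14, 10}, right has 8 {4, 5, 37, 19, 12, 18, 28, 25}.
  Root 14: left subtree has 0 nodes { }, right has 1 {10}.
  Root 12: left subtree has 4 nodes {4, 5, 37, 19}, right has 3 {18, 28, 25}.
    Root 19: left subtree has 3 nodes {4, 5, 37}, right has 0 { }.
      Root 37: left subtree has 2 nodes {4, 5}, right has 0 { }.
        Root 4: left subtree has 0 nodes { }, right has 1 {5}.
    Root 25: left subtree has 2 nodes {18, 28}, right has 0 { }.
      Root 28: left subtree has 1 node {18}, right has 0 { }.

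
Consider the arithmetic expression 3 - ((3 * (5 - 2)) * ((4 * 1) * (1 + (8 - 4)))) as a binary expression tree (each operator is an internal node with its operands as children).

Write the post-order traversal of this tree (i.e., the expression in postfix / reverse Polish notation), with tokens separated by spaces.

3 3 5 2 - * 4 1 * 1 8 4 - + * * -

Post-order on an expression tree gives postfix notation: for each operator, emit left operand, right operand, then the operator.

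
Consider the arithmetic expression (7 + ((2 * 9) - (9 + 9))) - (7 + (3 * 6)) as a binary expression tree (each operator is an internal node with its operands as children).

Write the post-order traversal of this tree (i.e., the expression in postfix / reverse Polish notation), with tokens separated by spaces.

Post-order on an expression tree gives postfix notation: for each operator, emit left operand, right operand, then the operator.

7 2 9 * 9 9 + - + 7 3 6 * + -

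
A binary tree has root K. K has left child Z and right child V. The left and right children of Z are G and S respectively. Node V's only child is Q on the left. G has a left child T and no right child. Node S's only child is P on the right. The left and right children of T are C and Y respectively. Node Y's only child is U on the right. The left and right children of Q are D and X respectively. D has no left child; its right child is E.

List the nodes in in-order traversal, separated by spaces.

C T Y U G Z S P K D E Q X V

In-order visits the left subtree, then the node, then the right subtree.
At K: go left to Z.
  At Z: go left to G.
    At G: go left to T.
      At T: go left to C.
        C is a leaf — visit C.
      Visit T.
      At T: go right to Y.
        At Y: no left child.
        Visit Y.
        At Y: go right to U.
          U is a leaf — visit U.
    Visit G.
    At G: no right child.
  Visit Z.
  At Z: go right to S.
    At S: no left child.
    Visit S.
    At S: go right to P.
      P is a leaf — visit P.
Visit K.
At K: go right to V.
  At V: go left to Q.
    At Q: go left to D.
      At D: no left child.
      Visit D.
      At D: go right to E.
        E is a leaf — visit E.
    Visit Q.
    At Q: go right to X.
      X is a leaf — visit X.
  Visit V.
  At V: no right child.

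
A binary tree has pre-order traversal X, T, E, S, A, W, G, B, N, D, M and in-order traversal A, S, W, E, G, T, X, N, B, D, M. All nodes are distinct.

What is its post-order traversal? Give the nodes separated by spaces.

A W S G E T N M D B X

The first element of pre-order is the root; it splits in-order into left and right subtrees.
Root X: left subtree has 6 nodes {A, S, W, E, G, T}, right has 4 {N, B, D, M}.
  Root T: left subtree has 5 nodes {A, S, W, E, G}, right has 0 { }.
    Root E: left subtree has 3 nodes {A, S, W}, right has 1 {G}.
      Root S: left subtree has 1 node {A}, right has 1 {W}.
  Root B: left subtree has 1 node {N}, right has 2 {D, M}.
    Root D: left subtree has 0 nodes { }, right has 1 {M}.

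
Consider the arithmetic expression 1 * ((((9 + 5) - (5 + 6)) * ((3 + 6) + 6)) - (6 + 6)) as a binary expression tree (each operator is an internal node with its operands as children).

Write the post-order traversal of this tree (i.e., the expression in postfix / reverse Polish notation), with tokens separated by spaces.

1 9 5 + 5 6 + - 3 6 + 6 + * 6 6 + - *

Post-order on an expression tree gives postfix notation: for each operator, emit left operand, right operand, then the operator.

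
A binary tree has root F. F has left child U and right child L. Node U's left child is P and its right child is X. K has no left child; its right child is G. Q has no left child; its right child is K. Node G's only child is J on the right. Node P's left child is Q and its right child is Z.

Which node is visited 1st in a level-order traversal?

F

Level-order visits nodes level by level from the root, left to right within each level.
Level 0: F
Level 1: U, L
Level 2: P, X
Level 3: Q, Z
Level 4: K
Level 5: G
Level 6: J
Full level-order sequence: F, U, L, P, X, Q, Z, K, G, J.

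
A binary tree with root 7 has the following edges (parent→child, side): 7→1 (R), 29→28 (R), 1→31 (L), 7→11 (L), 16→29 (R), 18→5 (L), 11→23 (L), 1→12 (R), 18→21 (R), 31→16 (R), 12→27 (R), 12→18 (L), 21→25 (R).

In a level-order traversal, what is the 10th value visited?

29

Level-order visits nodes level by level from the root, left to right within each level.
Level 0: 7
Level 1: 11, 1
Level 2: 23, 31, 12
Level 3: 16, 18, 27
Level 4: 29, 5, 21
Level 5: 28, 25
Full level-order sequence: 7, 11, 1, 23, 31, 12, 16, 18, 27, 29, 5, 21, 28, 25.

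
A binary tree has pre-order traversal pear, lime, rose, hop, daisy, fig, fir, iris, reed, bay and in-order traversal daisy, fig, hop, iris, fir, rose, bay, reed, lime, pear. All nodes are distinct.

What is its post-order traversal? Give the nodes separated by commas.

The first element of pre-order is the root; it splits in-order into left and right subtrees.
Root pear: left subtree has 9 nodes {daisy, fig, hop, iris, fir, rose, bay, reed, lime}, right has 0 { }.
  Root lime: left subtree has 8 nodes {daisy, fig, hop, iris, fir, rose, bay, reed}, right has 0 { }.
    Root rose: left subtree has 5 nodes {daisy, fig, hop, iris, fir}, right has 2 {bay, reed}.
      Root hop: left subtree has 2 nodes {daisy, fig}, right has 2 {iris, fir}.
        Root daisy: left subtree has 0 nodes { }, right has 1 {fig}.
        Root fir: left subtree has 1 node {iris}, right has 0 { }.
      Root reed: left subtree has 1 node {bay}, right has 0 { }.

fig, daisy, iris, fir, hop, bay, reed, rose, lime, pear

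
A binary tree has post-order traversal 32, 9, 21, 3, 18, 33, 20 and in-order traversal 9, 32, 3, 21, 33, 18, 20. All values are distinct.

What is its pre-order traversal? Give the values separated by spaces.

The last element of post-order is the root; it splits in-order into left and right subtrees.
Root 20: left subtree has 6 nodes {9, 32, 3, 21, 33, 18}, right has 0 { }.
  Root 33: left subtree has 4 nodes {9, 32, 3, 21}, right has 1 {18}.
    Root 3: left subtree has 2 nodes {9, 32}, right has 1 {21}.
      Root 9: left subtree has 0 nodes { }, right has 1 {32}.

20 33 3 9 32 21 18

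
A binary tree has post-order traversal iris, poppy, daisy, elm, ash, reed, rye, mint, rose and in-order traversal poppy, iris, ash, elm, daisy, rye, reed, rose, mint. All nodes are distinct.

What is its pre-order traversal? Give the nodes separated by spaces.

The last element of post-order is the root; it splits in-order into left and right subtrees.
Root rose: left subtree has 7 nodes {poppy, iris, ash, elm, daisy, rye, reed}, right has 1 {mint}.
  Root rye: left subtree has 5 nodes {poppy, iris, ash, elm, daisy}, right has 1 {reed}.
    Root ash: left subtree has 2 nodes {poppy, iris}, right has 2 {elm, daisy}.
      Root poppy: left subtree has 0 nodes { }, right has 1 {iris}.
      Root elm: left subtree has 0 nodes { }, right has 1 {daisy}.

rose rye ash poppy iris elm daisy reed mint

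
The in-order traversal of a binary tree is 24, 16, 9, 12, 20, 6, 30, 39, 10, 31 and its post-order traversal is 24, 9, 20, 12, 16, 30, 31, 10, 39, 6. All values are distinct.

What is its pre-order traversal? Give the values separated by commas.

The last element of post-order is the root; it splits in-order into left and right subtrees.
Root 6: left subtree has 5 nodes {24, 16, 9, 12, 20}, right has 4 {30, 39, 10, 31}.
  Root 16: left subtree has 1 node {24}, right has 3 {9, 12, 20}.
    Root 12: left subtree has 1 node {9}, right has 1 {20}.
  Root 39: left subtree has 1 node {30}, right has 2 {10, 31}.
    Root 10: left subtree has 0 nodes { }, right has 1 {31}.

6, 16, 24, 12, 9, 20, 39, 30, 10, 31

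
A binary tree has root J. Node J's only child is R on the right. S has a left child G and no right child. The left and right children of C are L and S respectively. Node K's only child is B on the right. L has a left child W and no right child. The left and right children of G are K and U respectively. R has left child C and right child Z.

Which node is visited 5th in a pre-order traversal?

W

Pre-order visits the node, then its left subtree, then its right subtree.
Visit J.
At J: no left child.
At J: go right to R.
  Visit R.
  At R: go left to C.
    Visit C.
    At C: go left to L.
      Visit L.
      At L: go left to W.
        W is a leaf — visit W.
      At L: no right child.
    At C: go right to S.
      Visit S.
      At S: go left to G.
        Visit G.
        At G: go left to K.
          Visit K.
          At K: no left child.
          At K: go right to B.
            B is a leaf — visit B.
        At G: go right to U.
          U is a leaf — visit U.
      At S: no right child.
  At R: go right to Z.
    Z is a leaf — visit Z.
Full pre-order sequence: J, R, C, L, W, S, G, K, B, U, Z.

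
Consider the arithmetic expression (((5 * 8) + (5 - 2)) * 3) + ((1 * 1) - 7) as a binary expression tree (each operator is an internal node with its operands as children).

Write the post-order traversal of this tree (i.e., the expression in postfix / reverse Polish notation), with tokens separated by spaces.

5 8 * 5 2 - + 3 * 1 1 * 7 - +

Post-order on an expression tree gives postfix notation: for each operator, emit left operand, right operand, then the operator.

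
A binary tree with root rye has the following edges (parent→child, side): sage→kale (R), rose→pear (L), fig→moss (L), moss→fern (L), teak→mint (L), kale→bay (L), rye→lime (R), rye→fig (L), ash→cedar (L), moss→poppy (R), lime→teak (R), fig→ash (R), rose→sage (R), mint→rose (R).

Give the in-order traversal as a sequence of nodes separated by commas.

fern, moss, poppy, fig, cedar, ash, rye, lime, mint, pear, rose, sage, bay, kale, teak

In-order visits the left subtree, then the node, then the right subtree.
At rye: go left to fig.
  At fig: go left to moss.
    At moss: go left to fern.
      fern is a leaf — visit fern.
    Visit moss.
    At moss: go right to poppy.
      poppy is a leaf — visit poppy.
  Visit fig.
  At fig: go right to ash.
    At ash: go left to cedar.
      cedar is a leaf — visit cedar.
    Visit ash.
    At ash: no right child.
Visit rye.
At rye: go right to lime.
  At lime: no left child.
  Visit lime.
  At lime: go right to teak.
    At teak: go left to mint.
      At mint: no left child.
      Visit mint.
      At mint: go right to rose.
        At rose: go left to pear.
          pear is a leaf — visit pear.
        Visit rose.
        At rose: go right to sage.
          At sage: no left child.
          Visit sage.
          At sage: go right to kale.
            At kale: go left to bay.
              bay is a leaf — visit bay.
            Visit kale.
            At kale: no right child.
    Visit teak.
    At teak: no right child.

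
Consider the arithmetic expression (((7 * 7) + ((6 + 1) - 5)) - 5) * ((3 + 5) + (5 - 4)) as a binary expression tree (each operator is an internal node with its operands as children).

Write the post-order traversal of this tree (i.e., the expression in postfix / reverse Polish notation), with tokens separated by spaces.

Post-order on an expression tree gives postfix notation: for each operator, emit left operand, right operand, then the operator.

7 7 * 6 1 + 5 - + 5 - 3 5 + 5 4 - + *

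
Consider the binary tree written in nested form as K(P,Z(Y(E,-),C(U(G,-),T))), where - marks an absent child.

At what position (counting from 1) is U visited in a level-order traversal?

Level-order visits nodes level by level from the root, left to right within each level.
Level 0: K
Level 1: P, Z
Level 2: Y, C
Level 3: E, U, T
Level 4: G
Full level-order sequence: K, P, Z, Y, C, E, U, T, G.

7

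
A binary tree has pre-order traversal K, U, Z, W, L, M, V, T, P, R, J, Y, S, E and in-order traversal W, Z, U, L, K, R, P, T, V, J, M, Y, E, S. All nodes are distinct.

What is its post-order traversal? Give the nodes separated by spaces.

The first element of pre-order is the root; it splits in-order into left and right subtrees.
Root K: left subtree has 4 nodes {W, Z, U, L}, right has 9 {R, P, T, V, J, M, Y, E, S}.
  Root U: left subtree has 2 nodes {W, Z}, right has 1 {L}.
    Root Z: left subtree has 1 node {W}, right has 0 { }.
  Root M: left subtree has 5 nodes {R, P, T, V, J}, right has 3 {Y, E, S}.
    Root V: left subtree has 3 nodes {R, P, T}, right has 1 {J}.
      Root T: left subtree has 2 nodes {R, P}, right has 0 { }.
        Root P: left subtree has 1 node {R}, right has 0 { }.
    Root Y: left subtree has 0 nodes { }, right has 2 {E, S}.
      Root S: left subtree has 1 node {E}, right has 0 { }.

W Z L U R P T J V E S Y M K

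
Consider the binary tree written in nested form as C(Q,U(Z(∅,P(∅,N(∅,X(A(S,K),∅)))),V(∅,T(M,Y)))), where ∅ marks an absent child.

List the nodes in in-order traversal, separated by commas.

Q, C, Z, P, N, S, A, K, X, U, V, M, T, Y

In-order visits the left subtree, then the node, then the right subtree.
At C: go left to Q.
  Q is a leaf — visit Q.
Visit C.
At C: go right to U.
  At U: go left to Z.
    At Z: no left child.
    Visit Z.
    At Z: go right to P.
      At P: no left child.
      Visit P.
      At P: go right to N.
        At N: no left child.
        Visit N.
        At N: go right to X.
          At X: go left to A.
            At A: go left to S.
              S is a leaf — visit S.
            Visit A.
            At A: go right to K.
              K is a leaf — visit K.
          Visit X.
          At X: no right child.
  Visit U.
  At U: go right to V.
    At V: no left child.
    Visit V.
    At V: go right to T.
      At T: go left to M.
        M is a leaf — visit M.
      Visit T.
      At T: go right to Y.
        Y is a leaf — visit Y.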